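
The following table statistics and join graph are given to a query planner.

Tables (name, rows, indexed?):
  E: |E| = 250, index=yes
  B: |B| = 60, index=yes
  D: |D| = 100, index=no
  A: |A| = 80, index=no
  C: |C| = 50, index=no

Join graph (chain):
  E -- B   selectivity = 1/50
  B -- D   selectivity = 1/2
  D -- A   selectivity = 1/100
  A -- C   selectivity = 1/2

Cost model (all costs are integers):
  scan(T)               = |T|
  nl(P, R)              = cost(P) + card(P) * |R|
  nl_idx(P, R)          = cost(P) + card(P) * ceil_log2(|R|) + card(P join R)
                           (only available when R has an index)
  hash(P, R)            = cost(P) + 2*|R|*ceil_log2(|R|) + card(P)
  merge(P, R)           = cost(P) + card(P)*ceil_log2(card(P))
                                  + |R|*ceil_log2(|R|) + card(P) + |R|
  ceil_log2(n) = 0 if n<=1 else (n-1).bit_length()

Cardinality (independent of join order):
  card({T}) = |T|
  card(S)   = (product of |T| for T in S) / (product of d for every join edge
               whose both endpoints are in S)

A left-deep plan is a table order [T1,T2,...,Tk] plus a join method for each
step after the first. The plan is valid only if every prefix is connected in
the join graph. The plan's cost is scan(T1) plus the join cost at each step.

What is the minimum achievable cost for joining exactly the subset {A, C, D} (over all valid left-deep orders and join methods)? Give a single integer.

2000

Selinger DP over subsets of {A,C,D}:
  {D}: scan cost=100, card=100
  {A}: scan cost=80, card=80
  {C}: scan cost=50, card=50
  {AD}: card=80; try (A,hash)→1320, (D,merge)→1520, (A,merge)→1540, (D,hash)→1560, (D,nl)→8080, (A,nl)→8100; best=1320 via (A,hash)
  {AC}: card=2000; try (C,hash)→760, (A,merge)→1040, (C,merge)→1070, (A,hash)→1220, (A,nl)→4050, (C,nl)→4080; best=760 via (C,hash)
  {ACD}: card=2000; try (C,hash)→2000, (C,merge)→2310, (D,hash)→4160, (C,nl)→5320, (D,merge)→25560, (D,nl)→200760; best=2000 via (C,hash)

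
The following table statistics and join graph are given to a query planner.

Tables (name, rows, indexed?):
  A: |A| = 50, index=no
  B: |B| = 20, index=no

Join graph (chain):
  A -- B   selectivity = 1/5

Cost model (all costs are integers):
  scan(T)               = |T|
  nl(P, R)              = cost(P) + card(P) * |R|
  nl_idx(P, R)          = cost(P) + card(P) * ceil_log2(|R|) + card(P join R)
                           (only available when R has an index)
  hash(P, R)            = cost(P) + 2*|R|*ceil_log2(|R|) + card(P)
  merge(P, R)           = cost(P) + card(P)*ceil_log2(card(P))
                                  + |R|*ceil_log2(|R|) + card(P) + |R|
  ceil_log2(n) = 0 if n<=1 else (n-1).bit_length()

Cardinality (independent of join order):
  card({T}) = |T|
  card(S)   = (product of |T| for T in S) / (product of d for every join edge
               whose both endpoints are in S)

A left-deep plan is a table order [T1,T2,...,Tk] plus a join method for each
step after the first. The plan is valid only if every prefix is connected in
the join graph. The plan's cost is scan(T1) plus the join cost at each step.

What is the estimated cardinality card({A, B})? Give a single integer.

Tables in S: A(50), B(20)
Edges inside S: A-B(d=5)
numerator = 50 * 20 = 1000
denominator = 5 = 5
card(S) = 1000 / 5 = 200

200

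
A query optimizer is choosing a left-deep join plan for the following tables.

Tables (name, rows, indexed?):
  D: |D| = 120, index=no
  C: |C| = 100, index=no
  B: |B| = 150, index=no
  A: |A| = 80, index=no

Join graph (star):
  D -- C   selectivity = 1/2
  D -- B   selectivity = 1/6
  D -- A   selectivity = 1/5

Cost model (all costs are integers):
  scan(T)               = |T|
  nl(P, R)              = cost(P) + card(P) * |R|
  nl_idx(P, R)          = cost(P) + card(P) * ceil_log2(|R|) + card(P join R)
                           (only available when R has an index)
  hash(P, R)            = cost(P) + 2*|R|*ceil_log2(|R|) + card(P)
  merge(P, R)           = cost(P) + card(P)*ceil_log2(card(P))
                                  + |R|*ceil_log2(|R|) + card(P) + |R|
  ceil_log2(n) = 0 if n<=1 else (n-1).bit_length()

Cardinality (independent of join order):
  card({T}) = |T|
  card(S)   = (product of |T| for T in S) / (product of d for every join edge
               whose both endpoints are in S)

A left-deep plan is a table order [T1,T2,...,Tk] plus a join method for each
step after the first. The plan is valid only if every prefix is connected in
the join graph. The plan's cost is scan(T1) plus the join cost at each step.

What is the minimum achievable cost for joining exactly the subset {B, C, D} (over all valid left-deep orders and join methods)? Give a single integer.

6380

Selinger DP over subsets of {B,C,D}:
  {D}: scan cost=120, card=120
  {C}: scan cost=100, card=100
  {B}: scan cost=150, card=150
  {CD}: card=6000; try (C,hash)→1640, (D,merge)→1860, (D,hash)→1880, (C,merge)→1880, (D,nl)→12100, (C,nl)→12120; best=1640 via (C,hash)
  {BD}: card=3000; try (D,hash)→1980, (B,merge)→2430, (D,merge)→2460, (B,hash)→2640, (B,nl)→18120, (D,nl)→18150; best=1980 via (D,hash)
  {BCD}: card=150000; try (C,hash)→6380, (B,hash)→10040, (C,merge)→41780, (B,merge)→86990, (C,nl)→301980, (B,nl)→901640; best=6380 via (C,hash)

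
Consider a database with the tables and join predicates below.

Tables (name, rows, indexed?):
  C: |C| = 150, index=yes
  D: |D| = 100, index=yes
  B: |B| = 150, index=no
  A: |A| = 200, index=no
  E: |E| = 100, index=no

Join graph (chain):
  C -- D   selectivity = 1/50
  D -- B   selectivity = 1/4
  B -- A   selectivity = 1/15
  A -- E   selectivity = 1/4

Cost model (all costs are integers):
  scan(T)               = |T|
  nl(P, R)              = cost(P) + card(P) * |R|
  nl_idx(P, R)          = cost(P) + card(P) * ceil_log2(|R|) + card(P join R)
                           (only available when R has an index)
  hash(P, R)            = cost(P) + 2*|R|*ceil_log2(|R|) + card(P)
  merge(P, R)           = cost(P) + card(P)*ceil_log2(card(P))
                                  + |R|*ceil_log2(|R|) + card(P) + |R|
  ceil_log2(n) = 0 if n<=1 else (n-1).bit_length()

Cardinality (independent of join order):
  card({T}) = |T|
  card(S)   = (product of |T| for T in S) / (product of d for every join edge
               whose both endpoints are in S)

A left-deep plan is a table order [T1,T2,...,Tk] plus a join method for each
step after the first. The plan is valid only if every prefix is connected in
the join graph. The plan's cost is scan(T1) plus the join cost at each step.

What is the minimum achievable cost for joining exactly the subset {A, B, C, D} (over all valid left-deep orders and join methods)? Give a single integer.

Selinger DP over subsets of {A,B,C,D}:
  {C}: scan cost=150, card=150
  {D}: scan cost=100, card=100
  {B}: scan cost=150, card=150
  {A}: scan cost=200, card=200
  {CD}: card=300; try (C,nl_idx)→1200, (D,nl_idx)→1500, (D,hash)→1700, (C,merge)→2250, (D,merge)→2300, (C,hash)→2600 …(+2); best=1200 via (C,nl_idx)
  {BD}: card=3750; try (D,hash)→1700, (B,merge)→2250, (D,merge)→2300, (B,hash)→2600, (D,nl_idx)→4950, (B,nl)→15100 …(+1); best=1700 via (D,hash)
  {AB}: card=2000; try (B,hash)→2800, (A,merge)→3300, (B,merge)→3350, (A,hash)→3500, (A,nl)→30150, (B,nl)→30200; best=2800 via (B,hash)
  {BCD}: card=11250; try (B,hash)→3900, (B,merge)→5550, (C,hash)→7850, (C,nl_idx)→42950, (B,nl)→46200, (C,merge)→51800 …(+1); best=3900 via (B,hash)
  {ABD}: card=50000; try (D,hash)→6200, (A,hash)→8650, (D,merge)→27600, (A,merge)→52250, (D,nl_idx)→66800, (D,nl)→202800 …(+1); best=6200 via (D,hash)
  {ABCD}: card=150000; try (A,hash)→18350, (C,hash)→58600, (A,merge)→174450, (C,nl_idx)→556200, (C,merge)→857550, (A,nl)→2253900 …(+1); best=18350 via (A,hash)

18350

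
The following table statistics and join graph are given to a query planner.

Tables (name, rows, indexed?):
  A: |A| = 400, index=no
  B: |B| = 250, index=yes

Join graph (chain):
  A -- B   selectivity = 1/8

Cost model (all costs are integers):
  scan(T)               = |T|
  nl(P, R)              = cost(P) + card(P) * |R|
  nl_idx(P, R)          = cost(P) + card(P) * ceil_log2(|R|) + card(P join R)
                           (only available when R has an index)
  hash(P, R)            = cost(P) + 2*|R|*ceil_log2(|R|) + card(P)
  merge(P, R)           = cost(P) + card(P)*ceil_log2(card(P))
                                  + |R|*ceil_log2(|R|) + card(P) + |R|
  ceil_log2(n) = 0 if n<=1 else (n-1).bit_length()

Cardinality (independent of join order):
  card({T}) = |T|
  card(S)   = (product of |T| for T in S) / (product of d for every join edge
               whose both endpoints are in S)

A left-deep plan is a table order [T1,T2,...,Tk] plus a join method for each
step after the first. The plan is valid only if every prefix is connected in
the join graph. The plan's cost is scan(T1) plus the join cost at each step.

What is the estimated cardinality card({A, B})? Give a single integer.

Tables in S: A(400), B(250)
Edges inside S: A-B(d=8)
numerator = 400 * 250 = 100000
denominator = 8 = 8
card(S) = 100000 / 8 = 12500

12500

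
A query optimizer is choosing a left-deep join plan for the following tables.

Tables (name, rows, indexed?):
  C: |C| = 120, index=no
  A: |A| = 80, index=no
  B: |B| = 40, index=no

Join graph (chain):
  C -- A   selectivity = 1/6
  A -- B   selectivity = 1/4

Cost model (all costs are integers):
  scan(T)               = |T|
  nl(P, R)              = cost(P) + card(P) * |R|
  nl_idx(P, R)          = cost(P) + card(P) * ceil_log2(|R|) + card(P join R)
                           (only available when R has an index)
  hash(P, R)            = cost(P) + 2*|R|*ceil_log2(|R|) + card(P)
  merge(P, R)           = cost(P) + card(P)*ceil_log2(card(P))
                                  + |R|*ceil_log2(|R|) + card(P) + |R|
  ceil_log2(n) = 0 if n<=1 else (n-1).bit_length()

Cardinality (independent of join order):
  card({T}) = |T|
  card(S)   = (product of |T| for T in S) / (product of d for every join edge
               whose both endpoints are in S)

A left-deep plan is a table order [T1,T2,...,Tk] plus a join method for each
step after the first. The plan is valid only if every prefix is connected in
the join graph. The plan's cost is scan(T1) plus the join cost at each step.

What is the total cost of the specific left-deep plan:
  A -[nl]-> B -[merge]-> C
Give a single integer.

step 1: scan A: cost=80, card=80
step 2: join B via nl
    card(P join B) = 80*40/(4) = 800
    cost = 80 + 80*40 = 3280
step 3: join C via merge
    card(P join C) = 800*120/(6) = 16000
    cost = 3280 + 800*10 + 120*7 + 800 + 120 = 13040

13040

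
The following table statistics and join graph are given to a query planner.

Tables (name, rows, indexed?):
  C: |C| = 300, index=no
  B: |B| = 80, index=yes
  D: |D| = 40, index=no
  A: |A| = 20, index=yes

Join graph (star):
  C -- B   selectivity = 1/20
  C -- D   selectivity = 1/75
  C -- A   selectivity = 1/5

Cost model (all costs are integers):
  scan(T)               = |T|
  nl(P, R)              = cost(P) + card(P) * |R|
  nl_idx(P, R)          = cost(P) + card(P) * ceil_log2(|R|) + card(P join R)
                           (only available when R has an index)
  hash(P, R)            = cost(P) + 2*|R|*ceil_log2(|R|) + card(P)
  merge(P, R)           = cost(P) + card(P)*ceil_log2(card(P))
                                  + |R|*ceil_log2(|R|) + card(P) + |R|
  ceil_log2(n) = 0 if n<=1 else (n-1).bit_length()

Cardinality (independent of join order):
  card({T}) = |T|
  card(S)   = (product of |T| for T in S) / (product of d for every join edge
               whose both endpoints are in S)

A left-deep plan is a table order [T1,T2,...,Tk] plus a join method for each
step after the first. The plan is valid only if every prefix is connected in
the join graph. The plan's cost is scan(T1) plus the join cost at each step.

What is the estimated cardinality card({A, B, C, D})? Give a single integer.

Tables in S: A(20), B(80), C(300), D(40)
Edges inside S: C-B(d=20), C-D(d=75), C-A(d=5)
numerator = 20 * 80 * 300 * 40 = 19200000
denominator = 20 * 75 * 5 = 7500
card(S) = 19200000 / 7500 = 2560

2560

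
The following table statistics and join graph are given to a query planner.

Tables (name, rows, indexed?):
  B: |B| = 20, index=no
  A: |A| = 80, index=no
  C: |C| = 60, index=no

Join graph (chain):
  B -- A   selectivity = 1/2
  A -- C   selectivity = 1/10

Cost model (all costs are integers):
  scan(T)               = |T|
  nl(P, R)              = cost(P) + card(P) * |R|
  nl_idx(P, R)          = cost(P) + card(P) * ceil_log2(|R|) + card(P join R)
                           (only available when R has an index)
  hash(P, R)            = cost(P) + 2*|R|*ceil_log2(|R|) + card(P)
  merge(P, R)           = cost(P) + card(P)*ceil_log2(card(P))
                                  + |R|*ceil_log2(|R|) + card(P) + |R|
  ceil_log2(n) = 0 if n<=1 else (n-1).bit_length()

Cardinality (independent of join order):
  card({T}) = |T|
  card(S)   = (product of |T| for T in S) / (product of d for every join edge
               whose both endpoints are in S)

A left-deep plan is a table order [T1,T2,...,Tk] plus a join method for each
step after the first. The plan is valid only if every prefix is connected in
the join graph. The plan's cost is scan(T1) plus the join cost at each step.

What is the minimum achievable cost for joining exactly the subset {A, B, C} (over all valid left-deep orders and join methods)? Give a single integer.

1560

Selinger DP over subsets of {A,B,C}:
  {B}: scan cost=20, card=20
  {A}: scan cost=80, card=80
  {C}: scan cost=60, card=60
  {AB}: card=800; try (B,hash)→360, (A,merge)→780, (B,merge)→840, (A,hash)→1160, (A,nl)→1620, (B,nl)→1680; best=360 via (B,hash)
  {AC}: card=480; try (C,hash)→880, (A,merge)→1120, (C,merge)→1140, (A,hash)→1240, (A,nl)→4860, (C,nl)→4880; best=880 via (C,hash)
  {ABC}: card=4800; try (B,hash)→1560, (C,hash)→1880, (B,merge)→5800, (C,merge)→9580, (B,nl)→10480, (C,nl)→48360; best=1560 via (B,hash)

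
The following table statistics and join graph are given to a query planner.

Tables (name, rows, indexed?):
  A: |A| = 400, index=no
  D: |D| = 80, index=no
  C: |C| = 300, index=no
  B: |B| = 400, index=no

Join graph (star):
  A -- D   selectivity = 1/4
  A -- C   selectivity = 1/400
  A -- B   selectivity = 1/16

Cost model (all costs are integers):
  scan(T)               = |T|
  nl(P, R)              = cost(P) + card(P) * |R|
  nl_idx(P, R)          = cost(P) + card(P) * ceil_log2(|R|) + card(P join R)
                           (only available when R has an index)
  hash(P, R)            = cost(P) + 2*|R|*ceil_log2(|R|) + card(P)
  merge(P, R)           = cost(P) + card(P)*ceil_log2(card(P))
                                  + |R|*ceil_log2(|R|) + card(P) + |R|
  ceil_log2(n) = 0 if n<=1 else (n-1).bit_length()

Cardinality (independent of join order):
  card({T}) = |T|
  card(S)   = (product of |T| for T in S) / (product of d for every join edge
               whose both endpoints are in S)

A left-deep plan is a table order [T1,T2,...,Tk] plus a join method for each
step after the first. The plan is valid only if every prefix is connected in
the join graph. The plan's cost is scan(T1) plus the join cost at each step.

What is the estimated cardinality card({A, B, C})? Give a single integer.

Tables in S: A(400), B(400), C(300)
Edges inside S: A-C(d=400), A-B(d=16)
numerator = 400 * 400 * 300 = 48000000
denominator = 400 * 16 = 6400
card(S) = 48000000 / 6400 = 7500

7500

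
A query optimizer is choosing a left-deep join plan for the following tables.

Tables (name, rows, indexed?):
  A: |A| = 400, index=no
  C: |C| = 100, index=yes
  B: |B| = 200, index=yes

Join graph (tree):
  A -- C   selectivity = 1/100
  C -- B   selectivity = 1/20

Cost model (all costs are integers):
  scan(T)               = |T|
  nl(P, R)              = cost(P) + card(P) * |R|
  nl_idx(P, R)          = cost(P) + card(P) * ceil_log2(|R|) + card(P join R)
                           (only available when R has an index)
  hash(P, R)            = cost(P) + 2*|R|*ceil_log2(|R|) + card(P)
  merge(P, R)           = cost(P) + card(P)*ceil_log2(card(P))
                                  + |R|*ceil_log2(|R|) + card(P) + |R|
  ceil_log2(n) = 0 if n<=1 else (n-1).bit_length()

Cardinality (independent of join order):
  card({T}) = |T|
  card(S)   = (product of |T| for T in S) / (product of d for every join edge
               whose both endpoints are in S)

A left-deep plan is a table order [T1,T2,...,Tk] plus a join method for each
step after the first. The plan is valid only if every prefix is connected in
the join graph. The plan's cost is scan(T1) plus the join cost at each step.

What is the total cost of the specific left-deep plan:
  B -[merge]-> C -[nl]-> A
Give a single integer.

step 1: scan B: cost=200, card=200
step 2: join C via merge
    card(P join C) = 200*100/(20) = 1000
    cost = 200 + 200*8 + 100*7 + 200 + 100 = 2800
step 3: join A via nl
    card(P join A) = 1000*400/(100) = 4000
    cost = 2800 + 1000*400 = 402800

402800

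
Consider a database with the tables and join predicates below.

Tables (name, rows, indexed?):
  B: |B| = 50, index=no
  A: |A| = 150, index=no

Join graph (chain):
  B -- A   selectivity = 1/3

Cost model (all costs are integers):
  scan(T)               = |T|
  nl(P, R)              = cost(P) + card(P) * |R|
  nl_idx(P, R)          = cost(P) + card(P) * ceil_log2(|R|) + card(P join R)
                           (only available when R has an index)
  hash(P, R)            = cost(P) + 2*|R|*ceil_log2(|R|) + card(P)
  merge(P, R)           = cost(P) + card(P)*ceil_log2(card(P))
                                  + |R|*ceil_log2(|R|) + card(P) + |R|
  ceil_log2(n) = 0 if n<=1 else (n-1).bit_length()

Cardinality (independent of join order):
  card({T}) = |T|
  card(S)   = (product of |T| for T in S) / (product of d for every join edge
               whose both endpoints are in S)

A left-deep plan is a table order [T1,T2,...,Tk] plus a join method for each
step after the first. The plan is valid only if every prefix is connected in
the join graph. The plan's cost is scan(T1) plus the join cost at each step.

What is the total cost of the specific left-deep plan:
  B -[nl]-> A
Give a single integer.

step 1: scan B: cost=50, card=50
step 2: join A via nl
    card(P join A) = 50*150/(3) = 2500
    cost = 50 + 50*150 = 7550

7550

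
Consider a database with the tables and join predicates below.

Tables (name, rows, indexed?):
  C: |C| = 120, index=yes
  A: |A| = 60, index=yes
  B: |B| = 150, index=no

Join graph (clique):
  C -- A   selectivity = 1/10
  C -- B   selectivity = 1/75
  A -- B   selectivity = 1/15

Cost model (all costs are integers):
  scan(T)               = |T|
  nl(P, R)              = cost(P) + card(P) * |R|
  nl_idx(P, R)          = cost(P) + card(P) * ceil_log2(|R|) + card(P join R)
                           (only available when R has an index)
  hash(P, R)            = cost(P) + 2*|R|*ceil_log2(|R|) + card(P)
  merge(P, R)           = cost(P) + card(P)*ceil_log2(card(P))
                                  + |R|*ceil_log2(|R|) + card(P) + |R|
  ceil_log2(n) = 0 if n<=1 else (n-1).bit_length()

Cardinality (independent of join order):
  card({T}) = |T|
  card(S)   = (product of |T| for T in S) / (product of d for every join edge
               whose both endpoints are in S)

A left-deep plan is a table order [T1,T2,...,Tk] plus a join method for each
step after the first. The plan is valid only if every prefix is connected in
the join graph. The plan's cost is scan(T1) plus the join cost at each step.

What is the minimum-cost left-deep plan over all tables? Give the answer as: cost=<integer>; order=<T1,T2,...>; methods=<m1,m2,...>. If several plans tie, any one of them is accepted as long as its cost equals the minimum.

Selinger DP (subsets sized 1..n):
  {C}: scan cost=120, card=120
  {A}: scan cost=60, card=60
  {B}: scan cost=150, card=150
  {AC}: card=720; try (A,hash)→960, (C,nl_idx)→1200, (C,merge)→1440, (A,merge)→1500, (A,nl_idx)→1560, (C,hash)→1800 …(+2); best=960 via (A,hash)
  {BC}: card=240; try (C,nl_idx)→1440, (C,hash)→1980, (B,merge)→2430, (C,merge)→2460, (B,hash)→2640, (B,nl)→18120 …(+1); best=1440 via (C,nl_idx)
  {AB}: card=600; try (A,hash)→1020, (A,nl_idx)→1650, (B,merge)→1830, (A,merge)→1920, (B,hash)→2520, (B,nl)→9060 …(+1); best=1020 via (A,hash)
  {ABC}: card=96; try (A,hash)→2400, (A,nl_idx)→2976, (C,hash)→3300, (A,merge)→4020, (B,hash)→4080, (C,nl_idx)→5316 …(+5); best=2400 via (A,hash)

cost=2400; order=B,C,A; methods=nl_idx,hash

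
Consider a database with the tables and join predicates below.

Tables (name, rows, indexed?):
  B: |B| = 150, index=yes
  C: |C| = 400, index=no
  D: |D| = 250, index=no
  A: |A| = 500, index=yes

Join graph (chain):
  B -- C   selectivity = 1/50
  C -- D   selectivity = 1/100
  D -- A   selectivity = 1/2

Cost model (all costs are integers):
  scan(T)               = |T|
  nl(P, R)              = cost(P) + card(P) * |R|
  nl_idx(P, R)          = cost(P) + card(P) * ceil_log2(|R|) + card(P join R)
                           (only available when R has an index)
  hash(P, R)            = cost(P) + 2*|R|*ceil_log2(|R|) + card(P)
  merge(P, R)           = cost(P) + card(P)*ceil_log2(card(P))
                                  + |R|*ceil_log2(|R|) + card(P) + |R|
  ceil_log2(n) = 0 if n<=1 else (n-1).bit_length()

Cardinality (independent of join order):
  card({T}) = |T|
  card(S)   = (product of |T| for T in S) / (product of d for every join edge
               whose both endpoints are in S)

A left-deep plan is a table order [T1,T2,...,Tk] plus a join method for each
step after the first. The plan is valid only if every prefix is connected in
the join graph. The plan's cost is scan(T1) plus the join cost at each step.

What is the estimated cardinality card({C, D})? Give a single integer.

Tables in S: C(400), D(250)
Edges inside S: C-D(d=100)
numerator = 400 * 250 = 100000
denominator = 100 = 100
card(S) = 100000 / 100 = 1000

1000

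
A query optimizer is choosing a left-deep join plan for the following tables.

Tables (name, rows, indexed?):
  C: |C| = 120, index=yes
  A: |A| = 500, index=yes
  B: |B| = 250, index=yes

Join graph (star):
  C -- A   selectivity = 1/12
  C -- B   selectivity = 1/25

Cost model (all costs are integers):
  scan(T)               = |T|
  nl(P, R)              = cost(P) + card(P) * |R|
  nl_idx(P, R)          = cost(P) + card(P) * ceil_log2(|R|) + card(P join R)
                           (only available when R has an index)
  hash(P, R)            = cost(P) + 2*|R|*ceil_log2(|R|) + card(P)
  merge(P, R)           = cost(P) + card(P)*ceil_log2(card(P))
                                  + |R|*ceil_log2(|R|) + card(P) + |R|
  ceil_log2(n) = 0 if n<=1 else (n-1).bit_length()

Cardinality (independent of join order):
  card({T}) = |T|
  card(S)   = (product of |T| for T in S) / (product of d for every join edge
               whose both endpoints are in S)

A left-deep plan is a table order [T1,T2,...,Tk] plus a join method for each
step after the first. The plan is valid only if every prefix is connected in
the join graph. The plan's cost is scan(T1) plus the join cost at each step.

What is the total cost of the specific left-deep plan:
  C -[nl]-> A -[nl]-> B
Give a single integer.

1310120

step 1: scan C: cost=120, card=120
step 2: join A via nl
    card(P join A) = 120*500/(12) = 5000
    cost = 120 + 120*500 = 60120
step 3: join B via nl
    card(P join B) = 5000*250/(25) = 50000
    cost = 60120 + 5000*250 = 1310120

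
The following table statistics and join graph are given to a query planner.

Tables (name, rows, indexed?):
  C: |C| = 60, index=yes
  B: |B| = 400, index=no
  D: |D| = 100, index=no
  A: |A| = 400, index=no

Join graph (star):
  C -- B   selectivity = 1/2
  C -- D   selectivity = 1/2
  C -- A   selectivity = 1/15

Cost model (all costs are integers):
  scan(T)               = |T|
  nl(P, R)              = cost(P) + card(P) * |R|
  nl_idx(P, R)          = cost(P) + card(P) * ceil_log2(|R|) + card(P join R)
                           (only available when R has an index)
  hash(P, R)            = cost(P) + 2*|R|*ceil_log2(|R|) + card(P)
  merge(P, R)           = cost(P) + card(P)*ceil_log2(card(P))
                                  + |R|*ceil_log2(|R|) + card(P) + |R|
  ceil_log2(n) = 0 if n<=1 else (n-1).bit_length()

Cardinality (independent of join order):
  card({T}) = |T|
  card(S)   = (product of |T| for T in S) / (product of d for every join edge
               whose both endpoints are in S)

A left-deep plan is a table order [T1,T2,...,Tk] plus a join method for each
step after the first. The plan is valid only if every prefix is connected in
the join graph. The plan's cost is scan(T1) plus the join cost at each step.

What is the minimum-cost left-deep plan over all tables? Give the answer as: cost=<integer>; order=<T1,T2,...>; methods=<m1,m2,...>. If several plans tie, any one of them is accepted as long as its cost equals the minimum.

cost=91720; order=A,C,D,B; methods=hash,hash,hash

Selinger DP (subsets sized 1..n):
  {C}: scan cost=60, card=60
  {B}: scan cost=400, card=400
  {D}: scan cost=100, card=100
  {A}: scan cost=400, card=400
  {BC}: card=12000; try (C,hash)→1520, (B,merge)→4480, (C,merge)→4820, (B,hash)→7320, (C,nl_idx)→14800, (B,nl)→24060 …(+1); best=1520 via (C,hash)
  {CD}: card=3000; try (C,hash)→920, (D,merge)→1280, (C,merge)→1320, (D,hash)→1520, (C,nl_idx)→3700, (D,nl)→6060 …(+1); best=920 via (C,hash)
  {AC}: card=1600; try (C,hash)→1520, (C,nl_idx)→4400, (A,merge)→4480, (C,merge)→4820, (A,hash)→7320, (A,nl)→24060 …(+1); best=1520 via (C,hash)
  {BCD}: card=600000; try (B,hash)→11120, (D,hash)→14920, (B,merge)→43920, (D,merge)→182320, (B,nl)→1200920, (D,nl)→1201520; best=11120 via (B,hash)
  {ABC}: card=320000; try (B,hash)→10320, (A,hash)→20720, (B,merge)→24720, (A,merge)→185520, (B,nl)→641520, (A,nl)→4801520; best=10320 via (B,hash)
  {ACD}: card=80000; try (D,hash)→4520, (A,hash)→11120, (D,merge)→21520, (A,merge)→43920, (D,nl)→161520, (A,nl)→1200920; best=4520 via (D,hash)
  {ABCD}: card=16000000; try (B,hash)→91720, (D,hash)→331720, (A,hash)→618320, (B,merge)→1448520, (D,merge)→6411120, (A,merge)→12615120 …(+3); best=91720 via (B,hash)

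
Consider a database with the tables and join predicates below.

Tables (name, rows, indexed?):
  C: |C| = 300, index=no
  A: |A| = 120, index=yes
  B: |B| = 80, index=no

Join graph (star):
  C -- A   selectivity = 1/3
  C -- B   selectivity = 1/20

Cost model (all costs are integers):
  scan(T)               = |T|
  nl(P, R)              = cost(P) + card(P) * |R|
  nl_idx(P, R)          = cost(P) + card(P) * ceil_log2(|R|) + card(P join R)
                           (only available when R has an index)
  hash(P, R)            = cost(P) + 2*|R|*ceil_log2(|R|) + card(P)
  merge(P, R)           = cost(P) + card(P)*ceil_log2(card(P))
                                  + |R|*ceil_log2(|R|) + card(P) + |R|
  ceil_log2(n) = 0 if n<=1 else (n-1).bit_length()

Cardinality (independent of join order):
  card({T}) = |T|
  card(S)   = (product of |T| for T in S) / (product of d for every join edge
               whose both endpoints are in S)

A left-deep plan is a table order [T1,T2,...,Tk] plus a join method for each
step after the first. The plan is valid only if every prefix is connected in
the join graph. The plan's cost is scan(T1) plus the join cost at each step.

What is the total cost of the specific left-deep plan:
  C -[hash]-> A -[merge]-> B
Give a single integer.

182920

step 1: scan C: cost=300, card=300
step 2: join A via hash
    card(P join A) = 300*120/(3) = 12000
    cost = 300 + 2*120*7 + 300 = 2280
step 3: join B via merge
    card(P join B) = 12000*80/(20) = 48000
    cost = 2280 + 12000*14 + 80*7 + 12000 + 80 = 182920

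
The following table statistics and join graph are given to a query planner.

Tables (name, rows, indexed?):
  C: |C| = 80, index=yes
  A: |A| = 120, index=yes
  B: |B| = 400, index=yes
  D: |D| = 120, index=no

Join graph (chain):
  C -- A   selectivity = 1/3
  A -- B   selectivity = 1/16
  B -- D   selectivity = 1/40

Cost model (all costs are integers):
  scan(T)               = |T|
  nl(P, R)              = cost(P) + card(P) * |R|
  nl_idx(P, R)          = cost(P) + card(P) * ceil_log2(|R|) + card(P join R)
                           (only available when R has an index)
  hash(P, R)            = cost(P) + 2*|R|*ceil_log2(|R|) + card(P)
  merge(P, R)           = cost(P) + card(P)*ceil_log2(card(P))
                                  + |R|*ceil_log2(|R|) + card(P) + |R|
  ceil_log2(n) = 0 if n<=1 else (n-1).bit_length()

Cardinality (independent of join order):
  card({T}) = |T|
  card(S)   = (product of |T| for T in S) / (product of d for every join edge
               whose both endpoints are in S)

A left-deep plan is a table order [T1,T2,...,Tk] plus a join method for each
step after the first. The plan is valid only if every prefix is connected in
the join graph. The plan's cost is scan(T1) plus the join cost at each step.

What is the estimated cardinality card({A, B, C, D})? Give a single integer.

240000

Tables in S: A(120), B(400), C(80), D(120)
Edges inside S: C-A(d=3), A-B(d=16), B-D(d=40)
numerator = 120 * 400 * 80 * 120 = 460800000
denominator = 3 * 16 * 40 = 1920
card(S) = 460800000 / 1920 = 240000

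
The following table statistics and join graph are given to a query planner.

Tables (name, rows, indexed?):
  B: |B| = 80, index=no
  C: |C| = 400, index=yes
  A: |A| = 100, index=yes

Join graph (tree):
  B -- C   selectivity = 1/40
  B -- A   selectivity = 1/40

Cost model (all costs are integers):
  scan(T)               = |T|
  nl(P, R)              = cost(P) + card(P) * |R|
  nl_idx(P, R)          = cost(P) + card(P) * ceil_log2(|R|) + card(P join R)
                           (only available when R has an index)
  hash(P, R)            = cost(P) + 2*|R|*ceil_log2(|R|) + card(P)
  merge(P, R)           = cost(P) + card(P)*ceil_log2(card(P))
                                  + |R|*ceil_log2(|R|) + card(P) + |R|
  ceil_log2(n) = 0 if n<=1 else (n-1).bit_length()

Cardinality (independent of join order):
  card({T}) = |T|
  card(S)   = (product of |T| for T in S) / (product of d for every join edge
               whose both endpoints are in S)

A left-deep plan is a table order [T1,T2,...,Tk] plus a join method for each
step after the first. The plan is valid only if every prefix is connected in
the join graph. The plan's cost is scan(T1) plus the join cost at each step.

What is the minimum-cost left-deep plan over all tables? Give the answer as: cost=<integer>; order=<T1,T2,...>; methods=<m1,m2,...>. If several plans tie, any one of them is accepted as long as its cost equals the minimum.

Selinger DP (subsets sized 1..n):
  {B}: scan cost=80, card=80
  {C}: scan cost=400, card=400
  {A}: scan cost=100, card=100
  {BC}: card=800; try (C,nl_idx)→1600, (B,hash)→1920, (C,merge)→4720, (B,merge)→5040, (C,hash)→7360, (C,nl)→32080 …(+1); best=1600 via (C,nl_idx)
  {AB}: card=200; try (A,nl_idx)→840, (B,hash)→1320, (A,merge)→1520, (B,merge)→1540, (A,hash)→1560, (A,nl)→8080 …(+1); best=840 via (A,nl_idx)
  {ABC}: card=2000; try (A,hash)→3800, (C,nl_idx)→4640, (C,merge)→6640, (C,hash)→8240, (A,nl_idx)→9200, (A,merge)→11200 …(+2); best=3800 via (A,hash)

cost=3800; order=B,C,A; methods=nl_idx,hash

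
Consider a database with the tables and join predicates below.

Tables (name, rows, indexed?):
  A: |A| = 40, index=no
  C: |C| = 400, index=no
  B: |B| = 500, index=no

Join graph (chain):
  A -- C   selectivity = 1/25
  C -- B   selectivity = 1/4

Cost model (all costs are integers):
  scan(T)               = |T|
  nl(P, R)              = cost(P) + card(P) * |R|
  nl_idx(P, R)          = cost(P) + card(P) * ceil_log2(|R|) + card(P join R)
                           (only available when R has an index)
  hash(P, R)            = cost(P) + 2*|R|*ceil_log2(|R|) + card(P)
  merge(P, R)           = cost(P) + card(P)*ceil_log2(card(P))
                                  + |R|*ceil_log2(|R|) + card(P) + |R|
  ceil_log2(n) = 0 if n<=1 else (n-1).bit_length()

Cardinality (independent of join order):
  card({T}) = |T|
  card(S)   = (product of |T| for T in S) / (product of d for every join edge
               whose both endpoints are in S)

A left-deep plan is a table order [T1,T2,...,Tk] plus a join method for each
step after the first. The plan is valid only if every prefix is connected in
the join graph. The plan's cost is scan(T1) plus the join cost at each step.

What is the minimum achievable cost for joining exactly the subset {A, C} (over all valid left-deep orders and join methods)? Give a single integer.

Selinger DP over subsets of {A,C}:
  {A}: scan cost=40, card=40
  {C}: scan cost=400, card=400
  {AC}: card=640; try (A,hash)→1280, (C,merge)→4320, (A,merge)→4680, (C,hash)→7280, (C,nl)→16040, (A,nl)→16400; best=1280 via (A,hash)

1280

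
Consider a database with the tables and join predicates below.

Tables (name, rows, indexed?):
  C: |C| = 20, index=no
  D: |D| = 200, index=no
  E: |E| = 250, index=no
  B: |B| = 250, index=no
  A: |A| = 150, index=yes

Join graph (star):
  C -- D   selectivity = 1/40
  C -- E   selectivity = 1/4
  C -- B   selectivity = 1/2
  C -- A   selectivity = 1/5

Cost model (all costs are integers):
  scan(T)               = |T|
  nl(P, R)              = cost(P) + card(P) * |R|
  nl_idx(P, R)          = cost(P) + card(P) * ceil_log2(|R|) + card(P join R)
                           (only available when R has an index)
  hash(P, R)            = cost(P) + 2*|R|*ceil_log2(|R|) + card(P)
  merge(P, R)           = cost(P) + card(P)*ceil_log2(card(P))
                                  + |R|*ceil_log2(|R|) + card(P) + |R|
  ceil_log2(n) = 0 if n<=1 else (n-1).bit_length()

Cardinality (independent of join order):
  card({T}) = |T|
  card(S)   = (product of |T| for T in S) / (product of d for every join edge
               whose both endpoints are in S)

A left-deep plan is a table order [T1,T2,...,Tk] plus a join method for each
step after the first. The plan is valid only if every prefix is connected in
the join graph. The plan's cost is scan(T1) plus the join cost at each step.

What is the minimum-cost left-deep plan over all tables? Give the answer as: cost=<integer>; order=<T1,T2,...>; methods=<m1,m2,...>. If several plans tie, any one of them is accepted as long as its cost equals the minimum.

cost=201250; order=D,C,A,E,B; methods=hash,merge,hash,hash

Selinger DP (subsets sized 1..n):
  {C}: scan cost=20, card=20
  {D}: scan cost=200, card=200
  {E}: scan cost=250, card=250
  {B}: scan cost=250, card=250
  {A}: scan cost=150, card=150
  {CD}: card=100; try (C,hash)→600, (D,merge)→1940, (C,merge)→2120, (D,hash)→3240, (D,nl)→4020, (C,nl)→4200; best=600 via (C,hash)
  {CE}: card=1250; try (C,hash)→700, (E,merge)→2390, (C,merge)→2620, (E,hash)→4040, (E,nl)→5020, (C,nl)→5250; best=700 via (C,hash)
  {BC}: card=2500; try (C,hash)→700, (B,merge)→2390, (C,merge)→2620, (B,hash)→4040, (B,nl)→5020, (C,nl)→5250; best=700 via (C,hash)
  {AC}: card=600; try (C,hash)→500, (A,nl_idx)→780, (A,merge)→1490, (C,merge)→1620, (A,hash)→2440, (A,nl)→3020 …(+1); best=500 via (C,hash)
  {CDE}: card=6250; try (E,merge)→3650, (E,hash)→4700, (D,hash)→5150, (D,merge)→17500, (E,nl)→25600, (D,nl)→250700; best=3650 via (E,merge)
  {BCD}: card=12500; try (B,merge)→3650, (B,hash)→4700, (D,hash)→6400, (B,nl)→25600, (D,merge)→35000, (D,nl)→500700; best=3650 via (B,merge)
  {ACD}: card=3000; try (A,merge)→2750, (A,hash)→3100, (D,hash)→4300, (A,nl_idx)→4400, (D,merge)→8900, (A,nl)→15600 …(+1); best=2750 via (A,merge)
  {BCE}: card=156250; try (B,hash)→5950, (E,hash)→7200, (B,merge)→17950, (E,merge)→35450, (B,nl)→313200, (E,nl)→625700; best=5950 via (B,hash)
  {ACE}: card=37500; try (A,hash)→4350, (E,hash)→5100, (E,merge)→9350, (A,merge)→17050, (A,nl_idx)→48200, (E,nl)→150500 …(+1); best=4350 via (A,hash)
  {ABC}: card=75000; try (B,hash)→5100, (A,hash)→5600, (B,merge)→9350, (A,merge)→34550, (A,nl_idx)→95700, (B,nl)→150500 …(+1); best=5100 via (B,hash)
  {BCDE}: card=781250; try (B,hash)→13900, (E,hash)→20150, (B,merge)→93400, (D,hash)→165400, (E,merge)→193400, (B,nl)→1566150 …(+3); best=13900 via (B,hash)
  {ACDE}: card=187500; try (E,hash)→9750, (A,hash)→12300, (E,merge)→44000, (D,hash)→45050, (A,merge)→92500, (A,nl_idx)→241150 …(+4); best=9750 via (E,hash)
  {ABCD}: card=375000; try (B,hash)→9750, (A,hash)→18550, (B,merge)→44000, (D,hash)→83300, (A,merge)→192500, (A,nl_idx)→478650 …(+4); best=9750 via (B,hash)
  {ABCE}: card=4687500; try (B,hash)→45850, (E,hash)→84100, (A,hash)→164600, (B,merge)→644100, (E,merge)→1357350, (A,merge)→2976050 …(+4); best=45850 via (B,hash)
  {ABCDE}: card=23437500; try (B,hash)→201250, (E,hash)→388750, (A,hash)→797550, (B,merge)→3574500, (D,hash)→4736550, (E,merge)→7512000 …(+7); best=201250 via (B,hash)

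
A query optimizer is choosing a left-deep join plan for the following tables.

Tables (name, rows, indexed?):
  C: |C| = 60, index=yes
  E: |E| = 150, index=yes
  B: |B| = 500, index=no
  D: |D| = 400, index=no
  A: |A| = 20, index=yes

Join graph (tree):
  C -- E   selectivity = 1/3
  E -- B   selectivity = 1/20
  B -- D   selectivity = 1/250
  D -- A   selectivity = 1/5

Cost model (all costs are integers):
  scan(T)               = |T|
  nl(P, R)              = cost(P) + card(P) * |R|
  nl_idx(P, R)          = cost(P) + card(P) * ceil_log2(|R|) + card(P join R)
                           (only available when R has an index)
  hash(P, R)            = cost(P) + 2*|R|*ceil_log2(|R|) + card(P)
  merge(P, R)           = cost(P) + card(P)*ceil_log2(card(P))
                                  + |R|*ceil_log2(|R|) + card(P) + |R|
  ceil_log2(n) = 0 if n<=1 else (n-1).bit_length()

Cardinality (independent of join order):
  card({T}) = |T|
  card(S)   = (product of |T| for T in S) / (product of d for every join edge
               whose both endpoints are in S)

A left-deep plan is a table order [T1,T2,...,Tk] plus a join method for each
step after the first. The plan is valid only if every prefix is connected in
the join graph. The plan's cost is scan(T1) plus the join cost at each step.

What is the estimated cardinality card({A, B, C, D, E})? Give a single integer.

480000

Tables in S: A(20), B(500), C(60), D(400), E(150)
Edges inside S: C-E(d=3), E-B(d=20), B-D(d=250), D-A(d=5)
numerator = 20 * 500 * 60 * 400 * 150 = 36000000000
denominator = 3 * 20 * 250 * 5 = 75000
card(S) = 36000000000 / 75000 = 480000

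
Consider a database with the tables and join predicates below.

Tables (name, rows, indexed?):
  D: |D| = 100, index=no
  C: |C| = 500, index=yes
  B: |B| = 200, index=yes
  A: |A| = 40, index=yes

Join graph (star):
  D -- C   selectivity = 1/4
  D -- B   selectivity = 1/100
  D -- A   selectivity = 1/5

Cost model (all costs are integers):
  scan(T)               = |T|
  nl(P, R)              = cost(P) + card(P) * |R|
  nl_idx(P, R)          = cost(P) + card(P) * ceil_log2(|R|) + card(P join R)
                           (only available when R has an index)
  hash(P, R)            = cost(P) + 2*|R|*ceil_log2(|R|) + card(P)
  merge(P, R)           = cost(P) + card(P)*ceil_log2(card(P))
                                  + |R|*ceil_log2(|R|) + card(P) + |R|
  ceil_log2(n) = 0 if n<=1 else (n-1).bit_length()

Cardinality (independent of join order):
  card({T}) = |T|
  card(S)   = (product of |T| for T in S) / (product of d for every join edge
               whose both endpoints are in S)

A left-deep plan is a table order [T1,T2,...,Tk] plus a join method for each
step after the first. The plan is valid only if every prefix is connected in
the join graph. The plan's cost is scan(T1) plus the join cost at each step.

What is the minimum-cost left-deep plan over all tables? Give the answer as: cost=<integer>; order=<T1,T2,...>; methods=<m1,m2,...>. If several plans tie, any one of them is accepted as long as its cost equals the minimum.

cost=12380; order=D,B,A,C; methods=nl_idx,hash,hash

Selinger DP (subsets sized 1..n):
  {D}: scan cost=100, card=100
  {C}: scan cost=500, card=500
  {B}: scan cost=200, card=200
  {A}: scan cost=40, card=40
  {CD}: card=12500; try (D,hash)→2400, (C,merge)→5900, (D,merge)→6300, (C,hash)→9200, (C,nl_idx)→13500, (C,nl)→50100 …(+1); best=2400 via (D,hash)
  {BD}: card=200; try (B,nl_idx)→1100, (D,hash)→1800, (B,merge)→2700, (D,merge)→2800, (B,hash)→3400, (B,nl)→20100 …(+1); best=1100 via (B,nl_idx)
  {AD}: card=800; try (A,hash)→680, (D,merge)→1120, (A,merge)→1180, (D,hash)→1480, (A,nl_idx)→1500, (D,nl)→4040 …(+1); best=680 via (A,hash)
  {BCD}: card=25000; try (C,merge)→7900, (C,hash)→10300, (B,hash)→18100, (C,nl_idx)→27900, (C,nl)→101100, (B,nl_idx)→127400 …(+2); best=7900 via (C,merge)
  {ACD}: card=100000; try (C,hash)→10480, (C,merge)→14480, (A,hash)→15380, (C,nl_idx)→107880, (A,nl_idx)→177400, (A,merge)→190180 …(+2); best=10480 via (C,hash)
  {ABD}: card=1600; try (A,hash)→1780, (A,merge)→3180, (A,nl_idx)→3900, (B,hash)→4680, (B,nl_idx)→8680, (A,nl)→9100 …(+2); best=1780 via (A,hash)
  {ABCD}: card=200000; try (C,hash)→12380, (C,merge)→25980, (A,hash)→33380, (B,hash)→113680, (C,nl_idx)→216180, (A,nl_idx)→357900 …(+6); best=12380 via (C,hash)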